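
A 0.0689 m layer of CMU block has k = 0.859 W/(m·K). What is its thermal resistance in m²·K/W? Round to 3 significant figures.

0.0802 m²·K/W

R = L/k = 0.0689/0.859 = 0.08021 m²·K/W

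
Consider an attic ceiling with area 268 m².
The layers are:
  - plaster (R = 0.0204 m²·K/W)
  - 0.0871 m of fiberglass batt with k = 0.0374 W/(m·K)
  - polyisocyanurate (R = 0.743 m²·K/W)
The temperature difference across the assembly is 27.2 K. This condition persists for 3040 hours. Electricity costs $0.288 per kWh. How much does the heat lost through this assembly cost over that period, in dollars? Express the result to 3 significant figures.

2060 dollars

0.0871/0.0374 = 2.329
R_total = 0.0204 + 2.329 + 0.743 = 3.092 m²·K/W
Q = 268 × 27.2 / 3.092 = 2357 W
E = 2357 W × 3040 h / 1000 = 7166 kWh
Cost = 7166 × 0.288 = $2064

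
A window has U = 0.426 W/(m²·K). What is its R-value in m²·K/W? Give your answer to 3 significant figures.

R = 1/U = 1/0.426 = 2.347

2.35 m²·K/W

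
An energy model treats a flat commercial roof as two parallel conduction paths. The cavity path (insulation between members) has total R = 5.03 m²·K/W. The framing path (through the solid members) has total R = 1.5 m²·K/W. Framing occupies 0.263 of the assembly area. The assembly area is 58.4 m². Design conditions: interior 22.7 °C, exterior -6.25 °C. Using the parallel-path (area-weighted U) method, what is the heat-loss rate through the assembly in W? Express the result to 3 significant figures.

U_eff = 0.737/5.03 + 0.263/1.5 = 0.1465 + 0.1753 = 0.3219
R_eff = 1/U_eff = 3.107 m²·K/W
Q = 58.4 × (22.7 − (-6.25)) / 3.107 = 544.2 W

544 W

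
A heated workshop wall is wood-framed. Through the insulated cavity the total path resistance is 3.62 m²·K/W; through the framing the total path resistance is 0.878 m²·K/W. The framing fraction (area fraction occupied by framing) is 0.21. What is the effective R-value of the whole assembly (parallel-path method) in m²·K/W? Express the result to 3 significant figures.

2.19 m²·K/W

U_eff = 0.79/3.62 + 0.21/0.878 = 0.2182 + 0.2392 = 0.4574
R_eff = 1/U_eff = 2.186 m²·K/W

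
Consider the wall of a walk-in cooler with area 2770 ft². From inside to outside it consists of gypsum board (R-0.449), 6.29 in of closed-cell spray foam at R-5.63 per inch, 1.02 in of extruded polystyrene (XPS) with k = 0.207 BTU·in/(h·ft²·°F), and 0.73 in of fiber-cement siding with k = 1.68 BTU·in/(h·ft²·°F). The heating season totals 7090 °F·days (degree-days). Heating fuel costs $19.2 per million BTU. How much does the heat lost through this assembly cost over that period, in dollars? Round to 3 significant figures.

6.29 × 5.63 = 35.41
1.02/0.207 = 4.928
0.73/1.68 = 0.4345
R_total = 0.449 + 35.41 + 4.928 + 0.4345 = 41.22 ft²·°F·h/BTU
E = A × HDD × 24 / R = 2770 × 7090 × 24 / 41.22 = 11430000 BTU
Cost = 11430000/10⁶ × 19.2 = $219.5

220 dollars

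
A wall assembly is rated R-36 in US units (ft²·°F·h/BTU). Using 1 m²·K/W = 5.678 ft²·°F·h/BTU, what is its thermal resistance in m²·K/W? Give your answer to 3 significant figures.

6.34 m²·K/W

R_SI = 36/5.678 = 6.34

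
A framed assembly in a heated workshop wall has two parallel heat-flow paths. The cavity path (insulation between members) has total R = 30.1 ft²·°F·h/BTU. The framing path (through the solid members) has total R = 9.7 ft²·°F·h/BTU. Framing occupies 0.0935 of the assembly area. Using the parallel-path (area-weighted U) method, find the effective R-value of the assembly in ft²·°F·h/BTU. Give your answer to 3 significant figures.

U_eff = 0.9065/30.1 + 0.0935/9.7 = 0.03012 + 0.009639 = 0.03976
R_eff = 1/U_eff = 25.15 ft²·°F·h/BTU

25.2 ft²·°F·h/BTU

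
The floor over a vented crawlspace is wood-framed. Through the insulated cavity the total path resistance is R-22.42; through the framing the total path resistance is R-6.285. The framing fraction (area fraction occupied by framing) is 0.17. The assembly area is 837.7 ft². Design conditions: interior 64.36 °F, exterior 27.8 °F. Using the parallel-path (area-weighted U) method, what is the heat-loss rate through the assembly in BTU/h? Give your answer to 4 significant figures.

U_eff = 0.83/22.42 + 0.17/6.285 = 0.037021 + 0.027049 = 0.064069
R_eff = 1/U_eff = 15.608 ft²·°F·h/BTU
Q = 837.7 × (64.36 − 27.8) / 15.608 = 1962.2 BTU/h

1962 BTU/h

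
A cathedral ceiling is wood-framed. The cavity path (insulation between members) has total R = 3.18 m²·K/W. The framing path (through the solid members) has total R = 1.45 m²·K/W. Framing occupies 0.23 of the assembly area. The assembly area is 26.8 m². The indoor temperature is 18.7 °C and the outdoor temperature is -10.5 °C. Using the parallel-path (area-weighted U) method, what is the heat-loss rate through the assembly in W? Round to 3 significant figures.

U_eff = 0.77/3.18 + 0.23/1.45 = 0.2421 + 0.1586 = 0.4008
R_eff = 1/U_eff = 2.495 m²·K/W
Q = 26.8 × (18.7 − (-10.5)) / 2.495 = 313.6 W

314 W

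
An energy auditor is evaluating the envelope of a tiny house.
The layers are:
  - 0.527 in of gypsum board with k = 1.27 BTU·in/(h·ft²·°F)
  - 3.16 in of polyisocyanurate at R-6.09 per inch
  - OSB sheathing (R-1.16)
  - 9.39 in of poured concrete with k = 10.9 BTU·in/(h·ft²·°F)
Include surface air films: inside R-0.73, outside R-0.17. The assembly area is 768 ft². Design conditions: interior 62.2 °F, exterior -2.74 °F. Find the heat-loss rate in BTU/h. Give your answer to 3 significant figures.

0.527/1.27 = 0.415
3.16 × 6.09 = 19.24
9.39/10.9 = 0.8615
R_total = 0.73 + 0.415 + 19.24 + 1.16 + 0.8615 + 0.17 = 22.58 ft²·°F·h/BTU
Q = A·ΔT/R = 768 × (62.2 − (-2.74)) / 22.58 = 2209 BTU/h

2210 BTU/h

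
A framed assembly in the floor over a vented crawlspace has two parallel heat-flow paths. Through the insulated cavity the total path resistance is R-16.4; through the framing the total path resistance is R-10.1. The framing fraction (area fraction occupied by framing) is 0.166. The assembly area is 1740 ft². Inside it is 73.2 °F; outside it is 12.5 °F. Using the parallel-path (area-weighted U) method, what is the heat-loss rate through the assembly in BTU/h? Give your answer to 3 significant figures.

7110 BTU/h

U_eff = 0.834/16.4 + 0.166/10.1 = 0.05085 + 0.01644 = 0.06729
R_eff = 1/U_eff = 14.86 ft²·°F·h/BTU
Q = 1740 × (73.2 − 12.5) / 14.86 = 7107 BTU/h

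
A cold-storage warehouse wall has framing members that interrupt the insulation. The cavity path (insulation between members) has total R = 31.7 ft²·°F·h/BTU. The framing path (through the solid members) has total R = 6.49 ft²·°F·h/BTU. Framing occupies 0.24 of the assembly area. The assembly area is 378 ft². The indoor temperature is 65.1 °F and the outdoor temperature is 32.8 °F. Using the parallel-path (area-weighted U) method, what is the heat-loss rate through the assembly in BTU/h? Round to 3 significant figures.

U_eff = 0.76/31.7 + 0.24/6.49 = 0.02397 + 0.03698 = 0.06095
R_eff = 1/U_eff = 16.41 ft²·°F·h/BTU
Q = 378 × (65.1 − 32.8) / 16.41 = 744.2 BTU/h

744 BTU/h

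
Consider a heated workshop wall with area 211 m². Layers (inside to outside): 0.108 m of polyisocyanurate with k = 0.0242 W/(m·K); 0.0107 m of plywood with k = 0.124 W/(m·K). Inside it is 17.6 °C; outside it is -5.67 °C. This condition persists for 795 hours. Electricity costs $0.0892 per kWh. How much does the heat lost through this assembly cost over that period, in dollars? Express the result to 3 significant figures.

76.5 dollars

0.108/0.0242 = 4.463
0.0107/0.124 = 0.08629
R_total = 4.463 + 0.08629 = 4.549 m²·K/W
Q = 211 × (17.6 − (-5.67)) / 4.549 = 1079 W
E = 1079 W × 795 h / 1000 = 858.1 kWh
Cost = 858.1 × 0.0892 = $76.54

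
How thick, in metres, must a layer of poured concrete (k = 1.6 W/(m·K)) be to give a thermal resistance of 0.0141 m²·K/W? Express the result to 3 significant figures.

0.0226 m

L = R·k = 0.0141 × 1.6 = 0.02256 m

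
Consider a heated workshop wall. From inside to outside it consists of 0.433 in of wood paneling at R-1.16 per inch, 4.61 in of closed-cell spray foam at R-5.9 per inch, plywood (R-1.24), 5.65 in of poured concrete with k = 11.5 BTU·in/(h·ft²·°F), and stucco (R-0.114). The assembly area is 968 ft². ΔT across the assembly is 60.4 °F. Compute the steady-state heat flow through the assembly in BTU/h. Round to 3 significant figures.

0.433 × 1.16 = 0.5023
4.61 × 5.9 = 27.2
5.65/11.5 = 0.4913
R_total = 0.5023 + 27.2 + 1.24 + 0.4913 + 0.114 = 29.55 ft²·°F·h/BTU
Q = A·ΔT/R = 968 × 60.4 / 29.55 = 1979 BTU/h

1980 BTU/h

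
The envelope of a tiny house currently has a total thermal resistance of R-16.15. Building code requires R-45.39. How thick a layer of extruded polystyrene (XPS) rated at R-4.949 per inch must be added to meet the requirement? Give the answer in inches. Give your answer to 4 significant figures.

ΔR = 45.39 − 16.15 = 29.24 ft²·°F·h/BTU
L = ΔR / (R/in) = 29.24/4.949 = 5.9083 in

5.908 in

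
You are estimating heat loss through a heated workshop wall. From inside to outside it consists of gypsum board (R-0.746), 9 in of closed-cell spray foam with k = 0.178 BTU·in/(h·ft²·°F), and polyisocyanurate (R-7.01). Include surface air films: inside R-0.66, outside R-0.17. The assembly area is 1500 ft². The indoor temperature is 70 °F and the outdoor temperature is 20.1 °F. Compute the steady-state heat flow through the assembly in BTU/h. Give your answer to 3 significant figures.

9/0.178 = 50.56
R_total = 0.66 + 0.746 + 50.56 + 7.01 + 0.17 = 59.15 ft²·°F·h/BTU
Q = A·ΔT/R = 1500 × (70 − 20.1) / 59.15 = 1265 BTU/h

1270 BTU/h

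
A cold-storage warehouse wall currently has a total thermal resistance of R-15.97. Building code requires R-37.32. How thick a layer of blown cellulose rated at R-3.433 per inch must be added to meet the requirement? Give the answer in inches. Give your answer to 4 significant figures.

6.219 in

ΔR = 37.32 − 15.97 = 21.35 ft²·°F·h/BTU
L = ΔR / (R/in) = 21.35/3.433 = 6.2191 in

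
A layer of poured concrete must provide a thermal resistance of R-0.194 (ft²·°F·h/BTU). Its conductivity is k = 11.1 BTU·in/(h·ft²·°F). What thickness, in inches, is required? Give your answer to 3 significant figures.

L = R × k = 0.194 × 11.1 = 2.153 in

2.15 in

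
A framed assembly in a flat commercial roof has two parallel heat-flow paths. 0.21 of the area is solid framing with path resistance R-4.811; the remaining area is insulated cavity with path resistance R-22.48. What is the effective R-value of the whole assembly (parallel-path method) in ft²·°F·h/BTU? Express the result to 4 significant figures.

12.69 ft²·°F·h/BTU

U_eff = 0.79/22.48 + 0.21/4.811 = 0.035142 + 0.04365 = 0.078792
R_eff = 1/U_eff = 12.692 ft²·°F·h/BTU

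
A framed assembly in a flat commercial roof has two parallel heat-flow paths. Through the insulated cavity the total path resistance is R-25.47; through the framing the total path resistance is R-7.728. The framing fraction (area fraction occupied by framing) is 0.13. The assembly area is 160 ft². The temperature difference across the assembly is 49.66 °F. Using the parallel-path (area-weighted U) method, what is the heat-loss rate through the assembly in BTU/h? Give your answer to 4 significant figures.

405.1 BTU/h

U_eff = 0.87/25.47 + 0.13/7.728 = 0.034158 + 0.016822 = 0.05098
R_eff = 1/U_eff = 19.616 ft²·°F·h/BTU
Q = 160 × 49.66 / 19.616 = 405.06 BTU/h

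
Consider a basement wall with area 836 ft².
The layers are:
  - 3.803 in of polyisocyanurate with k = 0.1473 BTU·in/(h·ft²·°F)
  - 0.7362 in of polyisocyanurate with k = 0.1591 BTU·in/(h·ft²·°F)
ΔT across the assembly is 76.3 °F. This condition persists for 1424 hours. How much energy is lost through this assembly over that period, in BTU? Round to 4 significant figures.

3.803/0.1473 = 25.818
0.7362/0.1591 = 4.6273
R_total = 25.818 + 4.6273 = 30.445 ft²·°F·h/BTU
Q = 836 × 76.3 / 30.445 = 2095.1 BTU/h
E = 2095.1 × 1424 = 2983500 BTU

2983000 BTU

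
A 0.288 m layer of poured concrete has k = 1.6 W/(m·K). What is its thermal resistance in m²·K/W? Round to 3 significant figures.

0.180 m²·K/W

R = L/k = 0.288/1.6 = 0.18 m²·K/W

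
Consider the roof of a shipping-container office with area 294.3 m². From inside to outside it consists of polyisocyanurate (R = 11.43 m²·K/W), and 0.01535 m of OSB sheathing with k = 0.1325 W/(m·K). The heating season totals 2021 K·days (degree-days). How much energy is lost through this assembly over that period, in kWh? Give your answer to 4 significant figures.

0.01535/0.1325 = 0.11585
R_total = 11.43 + 0.11585 = 11.546 m²·K/W
E = A × HDD × 24 / R / 1000 = 294.3 × 2021 × 24 / 11.546 / 1000 = 1236.4 kWh

1236 kWh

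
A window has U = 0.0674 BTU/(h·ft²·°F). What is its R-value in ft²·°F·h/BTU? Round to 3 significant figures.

R = 1/U = 1/0.0674 = 14.84

14.8 ft²·°F·h/BTU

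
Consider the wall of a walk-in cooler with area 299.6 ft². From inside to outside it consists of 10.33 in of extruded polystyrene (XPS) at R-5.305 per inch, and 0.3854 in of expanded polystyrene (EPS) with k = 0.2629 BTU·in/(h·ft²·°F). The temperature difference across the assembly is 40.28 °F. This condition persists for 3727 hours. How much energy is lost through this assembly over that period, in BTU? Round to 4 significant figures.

10.33 × 5.305 = 54.801
0.3854/0.2629 = 1.466
R_total = 54.801 + 1.466 = 56.267 ft²·°F·h/BTU
Q = 299.6 × 40.28 / 56.267 = 214.48 BTU/h
E = 214.48 × 3727 = 799360 BTU

799400 BTU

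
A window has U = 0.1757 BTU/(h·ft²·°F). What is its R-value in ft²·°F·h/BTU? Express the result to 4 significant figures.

R = 1/U = 1/0.1757 = 5.6915

5.692 ft²·°F·h/BTU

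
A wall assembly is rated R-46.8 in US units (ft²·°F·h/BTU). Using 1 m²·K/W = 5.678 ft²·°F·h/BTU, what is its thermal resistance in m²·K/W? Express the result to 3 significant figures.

8.24 m²·K/W

R_SI = 46.8/5.678 = 8.242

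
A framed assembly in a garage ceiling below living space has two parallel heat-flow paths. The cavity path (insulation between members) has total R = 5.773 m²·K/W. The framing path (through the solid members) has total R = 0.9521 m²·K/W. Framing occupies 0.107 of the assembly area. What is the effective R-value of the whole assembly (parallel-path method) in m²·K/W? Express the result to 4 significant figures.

3.744 m²·K/W

U_eff = 0.893/5.773 + 0.107/0.9521 = 0.15469 + 0.11238 = 0.26707
R_eff = 1/U_eff = 3.7444 m²·K/W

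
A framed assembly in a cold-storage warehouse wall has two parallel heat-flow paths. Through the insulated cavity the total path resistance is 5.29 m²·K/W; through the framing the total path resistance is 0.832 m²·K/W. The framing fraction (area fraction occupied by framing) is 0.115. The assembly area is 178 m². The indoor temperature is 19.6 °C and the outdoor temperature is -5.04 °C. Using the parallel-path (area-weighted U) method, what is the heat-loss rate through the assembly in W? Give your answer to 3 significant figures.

U_eff = 0.885/5.29 + 0.115/0.832 = 0.1673 + 0.1382 = 0.3055
R_eff = 1/U_eff = 3.273 m²·K/W
Q = 178 × (19.6 − (-5.04)) / 3.273 = 1340 W

1340 W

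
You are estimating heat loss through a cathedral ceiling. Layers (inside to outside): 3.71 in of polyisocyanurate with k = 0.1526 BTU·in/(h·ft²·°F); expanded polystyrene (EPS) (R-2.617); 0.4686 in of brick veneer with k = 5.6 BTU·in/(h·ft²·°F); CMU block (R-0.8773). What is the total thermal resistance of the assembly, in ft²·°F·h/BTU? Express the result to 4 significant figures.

3.71/0.1526 = 24.312
0.4686/5.6 = 0.083679
R_total = 24.312 + 2.617 + 0.083679 + 0.8773 = 27.89 ft²·°F·h/BTU

27.89 ft²·°F·h/BTU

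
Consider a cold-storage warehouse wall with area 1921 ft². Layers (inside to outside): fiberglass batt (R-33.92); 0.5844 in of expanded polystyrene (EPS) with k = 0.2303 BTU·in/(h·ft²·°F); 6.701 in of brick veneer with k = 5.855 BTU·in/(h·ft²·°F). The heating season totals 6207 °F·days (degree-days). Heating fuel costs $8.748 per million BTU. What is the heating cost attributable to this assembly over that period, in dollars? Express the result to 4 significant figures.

0.5844/0.2303 = 2.5376
6.701/5.855 = 1.1445
R_total = 33.92 + 2.5376 + 1.1445 = 37.602 ft²·°F·h/BTU
E = A × HDD × 24 / R = 1921 × 6207 × 24 / 37.602 = 7610400 BTU
Cost = 7610400/10⁶ × 8.748 = $66.576

66.58 dollars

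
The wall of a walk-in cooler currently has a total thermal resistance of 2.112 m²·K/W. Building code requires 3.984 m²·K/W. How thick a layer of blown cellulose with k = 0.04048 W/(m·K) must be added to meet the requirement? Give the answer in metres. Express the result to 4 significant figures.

ΔR = 3.984 − 2.112 = 1.872 m²·K/W
L = ΔR × k = 1.872 × 0.04048 = 0.075779 m

0.07578 m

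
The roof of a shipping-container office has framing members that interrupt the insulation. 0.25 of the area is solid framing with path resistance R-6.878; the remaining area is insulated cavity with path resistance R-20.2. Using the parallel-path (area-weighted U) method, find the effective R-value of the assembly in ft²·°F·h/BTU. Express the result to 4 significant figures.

13.61 ft²·°F·h/BTU

U_eff = 0.75/20.2 + 0.25/6.878 = 0.037129 + 0.036348 = 0.073476
R_eff = 1/U_eff = 13.61 ft²·°F·h/BTU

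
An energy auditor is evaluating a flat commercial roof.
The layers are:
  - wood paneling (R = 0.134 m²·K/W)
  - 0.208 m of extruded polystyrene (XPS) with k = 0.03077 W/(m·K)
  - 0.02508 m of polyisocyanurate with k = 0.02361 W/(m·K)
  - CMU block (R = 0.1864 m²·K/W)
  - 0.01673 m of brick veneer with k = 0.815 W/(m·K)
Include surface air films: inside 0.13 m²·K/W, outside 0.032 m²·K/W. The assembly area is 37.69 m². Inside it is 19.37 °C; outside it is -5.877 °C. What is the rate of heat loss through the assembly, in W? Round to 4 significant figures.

0.208/0.03077 = 6.7598
0.02508/0.02361 = 1.0623
0.01673/0.815 = 0.020528
R_total = 0.13 + 0.134 + 6.7598 + 1.0623 + 0.1864 + 0.020528 + 0.032 = 8.325 m²·K/W
Q = A·ΔT/R = 37.69 × (19.37 − (-5.877)) / 8.325 = 114.3 W

114.3 W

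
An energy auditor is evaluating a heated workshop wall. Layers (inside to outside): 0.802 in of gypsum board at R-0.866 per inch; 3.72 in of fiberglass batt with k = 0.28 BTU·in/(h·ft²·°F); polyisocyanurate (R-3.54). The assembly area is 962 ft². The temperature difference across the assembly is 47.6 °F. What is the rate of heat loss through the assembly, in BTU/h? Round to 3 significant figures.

2610 BTU/h

0.802 × 0.866 = 0.6945
3.72/0.28 = 13.29
R_total = 0.6945 + 13.29 + 3.54 = 17.52 ft²·°F·h/BTU
Q = A·ΔT/R = 962 × 47.6 / 17.52 = 2614 BTU/h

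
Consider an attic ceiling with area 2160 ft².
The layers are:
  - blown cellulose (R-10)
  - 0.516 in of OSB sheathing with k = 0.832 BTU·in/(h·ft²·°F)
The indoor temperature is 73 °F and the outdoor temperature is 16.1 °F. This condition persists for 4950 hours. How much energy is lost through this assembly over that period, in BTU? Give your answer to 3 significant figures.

57300000 BTU

0.516/0.832 = 0.6202
R_total = 10 + 0.6202 = 10.62 ft²·°F·h/BTU
Q = 2160 × (73 − 16.1) / 10.62 = 11570 BTU/h
E = 11570 × 4950 = 57280000 BTU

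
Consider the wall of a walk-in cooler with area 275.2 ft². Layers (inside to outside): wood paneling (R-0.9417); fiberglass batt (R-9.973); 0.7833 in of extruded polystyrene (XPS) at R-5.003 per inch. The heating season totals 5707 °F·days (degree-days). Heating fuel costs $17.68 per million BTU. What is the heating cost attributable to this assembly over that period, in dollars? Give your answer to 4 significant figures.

0.7833 × 5.003 = 3.9188
R_total = 0.9417 + 9.973 + 3.9188 = 14.834 ft²·°F·h/BTU
E = A × HDD × 24 / R = 275.2 × 5707 × 24 / 14.834 = 2541100 BTU
Cost = 2541100/10⁶ × 17.68 = $44.927

44.93 dollars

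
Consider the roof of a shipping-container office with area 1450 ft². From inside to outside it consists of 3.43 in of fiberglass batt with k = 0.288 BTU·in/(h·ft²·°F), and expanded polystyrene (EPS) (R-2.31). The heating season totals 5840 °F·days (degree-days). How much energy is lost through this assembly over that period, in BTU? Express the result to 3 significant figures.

14300000 BTU

3.43/0.288 = 11.91
R_total = 11.91 + 2.31 = 14.22 ft²·°F·h/BTU
E = A × HDD × 24 / R = 1450 × 5840 × 24 / 14.22 = 14290000 BTU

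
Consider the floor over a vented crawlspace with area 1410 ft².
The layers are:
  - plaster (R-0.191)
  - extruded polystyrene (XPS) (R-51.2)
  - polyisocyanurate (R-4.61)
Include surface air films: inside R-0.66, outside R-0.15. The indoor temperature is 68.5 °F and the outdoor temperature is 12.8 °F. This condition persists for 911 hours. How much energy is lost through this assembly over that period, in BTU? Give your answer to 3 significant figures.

1260000 BTU

R_total = 0.66 + 0.191 + 51.2 + 4.61 + 0.15 = 56.81 ft²·°F·h/BTU
Q = 1410 × (68.5 − 12.8) / 56.81 = 1382 BTU/h
E = 1382 × 911 = 1259000 BTU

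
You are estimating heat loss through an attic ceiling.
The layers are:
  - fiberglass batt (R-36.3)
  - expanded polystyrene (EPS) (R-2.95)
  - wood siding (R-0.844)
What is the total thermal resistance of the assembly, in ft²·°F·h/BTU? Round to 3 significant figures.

40.1 ft²·°F·h/BTU

R_total = 36.3 + 2.95 + 0.844 = 40.09 ft²·°F·h/BTU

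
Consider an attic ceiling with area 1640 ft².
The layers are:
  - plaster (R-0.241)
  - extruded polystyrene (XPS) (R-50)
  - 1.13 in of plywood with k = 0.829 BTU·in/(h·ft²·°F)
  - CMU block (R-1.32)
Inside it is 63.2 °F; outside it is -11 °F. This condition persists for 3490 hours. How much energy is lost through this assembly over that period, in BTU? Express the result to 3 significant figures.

1.13/0.829 = 1.363
R_total = 0.241 + 50 + 1.363 + 1.32 = 52.92 ft²·°F·h/BTU
Q = 1640 × (63.2 − (-11)) / 52.92 = 2299 BTU/h
E = 2299 × 3490 = 8025000 BTU

8020000 BTU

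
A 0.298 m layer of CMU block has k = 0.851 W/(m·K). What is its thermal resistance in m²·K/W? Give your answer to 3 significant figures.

0.350 m²·K/W

R = L/k = 0.298/0.851 = 0.3502 m²·K/W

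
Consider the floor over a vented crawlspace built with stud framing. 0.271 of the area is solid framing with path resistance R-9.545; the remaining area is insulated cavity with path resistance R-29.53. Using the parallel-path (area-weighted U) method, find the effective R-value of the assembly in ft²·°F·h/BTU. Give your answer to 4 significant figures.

U_eff = 0.729/29.53 + 0.271/9.545 = 0.024687 + 0.028392 = 0.053079
R_eff = 1/U_eff = 18.84 ft²·°F·h/BTU

18.84 ft²·°F·h/BTU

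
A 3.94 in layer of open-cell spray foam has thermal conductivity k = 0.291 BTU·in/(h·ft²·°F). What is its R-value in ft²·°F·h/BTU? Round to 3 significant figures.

13.5 ft²·°F·h/BTU

R = L/k = 3.94/0.291 = 13.54 ft²·°F·h/BTU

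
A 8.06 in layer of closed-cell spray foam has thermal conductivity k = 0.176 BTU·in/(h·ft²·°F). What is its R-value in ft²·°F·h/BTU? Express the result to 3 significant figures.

R = L/k = 8.06/0.176 = 45.8 ft²·°F·h/BTU

45.8 ft²·°F·h/BTU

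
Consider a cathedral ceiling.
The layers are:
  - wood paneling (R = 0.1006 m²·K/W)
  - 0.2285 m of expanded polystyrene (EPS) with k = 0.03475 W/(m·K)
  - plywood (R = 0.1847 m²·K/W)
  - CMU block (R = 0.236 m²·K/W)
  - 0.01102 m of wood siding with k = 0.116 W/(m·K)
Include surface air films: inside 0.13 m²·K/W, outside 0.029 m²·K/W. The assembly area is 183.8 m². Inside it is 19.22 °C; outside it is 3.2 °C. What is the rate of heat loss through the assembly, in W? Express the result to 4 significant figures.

400.6 W

0.2285/0.03475 = 6.5755
0.01102/0.116 = 0.095
R_total = 0.13 + 0.1006 + 6.5755 + 0.1847 + 0.236 + 0.095 + 0.029 = 7.3508 m²·K/W
Q = A·ΔT/R = 183.8 × (19.22 − 3.2) / 7.3508 = 400.56 W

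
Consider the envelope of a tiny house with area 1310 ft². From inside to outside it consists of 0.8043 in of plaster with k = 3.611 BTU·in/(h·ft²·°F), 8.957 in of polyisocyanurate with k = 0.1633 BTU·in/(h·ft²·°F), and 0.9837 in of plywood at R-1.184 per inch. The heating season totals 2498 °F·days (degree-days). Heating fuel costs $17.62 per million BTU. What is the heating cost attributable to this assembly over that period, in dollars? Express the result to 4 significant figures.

24.61 dollars

0.8043/3.611 = 0.22274
8.957/0.1633 = 54.85
0.9837 × 1.184 = 1.1647
R_total = 0.22274 + 54.85 + 1.1647 = 56.237 ft²·°F·h/BTU
E = A × HDD × 24 / R = 1310 × 2498 × 24 / 56.237 = 1396500 BTU
Cost = 1396500/10⁶ × 17.62 = $24.607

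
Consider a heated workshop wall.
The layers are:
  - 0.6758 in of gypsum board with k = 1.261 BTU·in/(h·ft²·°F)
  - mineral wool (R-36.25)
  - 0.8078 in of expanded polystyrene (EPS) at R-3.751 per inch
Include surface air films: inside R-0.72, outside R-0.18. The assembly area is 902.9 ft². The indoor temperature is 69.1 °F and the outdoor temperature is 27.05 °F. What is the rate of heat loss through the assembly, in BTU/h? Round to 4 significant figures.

0.6758/1.261 = 0.53592
0.8078 × 3.751 = 3.0301
R_total = 0.72 + 0.53592 + 36.25 + 3.0301 + 0.18 = 40.716 ft²·°F·h/BTU
Q = A·ΔT/R = 902.9 × (69.1 − 27.05) / 40.716 = 932.48 BTU/h

932.5 BTU/h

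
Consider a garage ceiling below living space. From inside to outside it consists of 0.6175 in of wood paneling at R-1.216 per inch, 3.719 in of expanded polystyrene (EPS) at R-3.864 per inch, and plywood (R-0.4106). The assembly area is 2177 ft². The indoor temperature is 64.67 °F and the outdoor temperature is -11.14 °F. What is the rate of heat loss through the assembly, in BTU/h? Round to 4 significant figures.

0.6175 × 1.216 = 0.75088
3.719 × 3.864 = 14.37
R_total = 0.75088 + 14.37 + 0.4106 = 15.532 ft²·°F·h/BTU
Q = A·ΔT/R = 2177 × (64.67 − (-11.14)) / 15.532 = 10626 BTU/h

10630 BTU/h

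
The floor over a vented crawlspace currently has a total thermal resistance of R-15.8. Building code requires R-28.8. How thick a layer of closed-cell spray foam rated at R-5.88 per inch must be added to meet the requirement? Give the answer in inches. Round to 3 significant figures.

2.21 in

ΔR = 28.8 − 15.8 = 13 ft²·°F·h/BTU
L = ΔR / (R/in) = 13/5.88 = 2.211 in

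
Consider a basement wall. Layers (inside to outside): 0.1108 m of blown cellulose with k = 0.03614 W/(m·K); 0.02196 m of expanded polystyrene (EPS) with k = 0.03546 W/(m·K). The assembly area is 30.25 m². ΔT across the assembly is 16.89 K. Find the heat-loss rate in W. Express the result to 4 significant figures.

138.6 W

0.1108/0.03614 = 3.0659
0.02196/0.03546 = 0.61929
R_total = 3.0659 + 0.61929 = 3.6851 m²·K/W
Q = A·ΔT/R = 30.25 × 16.89 / 3.6851 = 138.64 W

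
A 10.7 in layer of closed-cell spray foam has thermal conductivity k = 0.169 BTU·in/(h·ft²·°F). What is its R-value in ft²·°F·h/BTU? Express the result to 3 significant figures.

R = L/k = 10.7/0.169 = 63.31 ft²·°F·h/BTU

63.3 ft²·°F·h/BTU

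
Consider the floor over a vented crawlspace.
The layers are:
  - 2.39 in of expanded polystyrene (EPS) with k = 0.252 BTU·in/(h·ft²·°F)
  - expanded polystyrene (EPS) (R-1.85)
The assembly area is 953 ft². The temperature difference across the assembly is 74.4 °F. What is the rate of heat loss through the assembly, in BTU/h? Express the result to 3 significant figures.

6260 BTU/h

2.39/0.252 = 9.484
R_total = 9.484 + 1.85 = 11.33 ft²·°F·h/BTU
Q = A·ΔT/R = 953 × 74.4 / 11.33 = 6256 BTU/h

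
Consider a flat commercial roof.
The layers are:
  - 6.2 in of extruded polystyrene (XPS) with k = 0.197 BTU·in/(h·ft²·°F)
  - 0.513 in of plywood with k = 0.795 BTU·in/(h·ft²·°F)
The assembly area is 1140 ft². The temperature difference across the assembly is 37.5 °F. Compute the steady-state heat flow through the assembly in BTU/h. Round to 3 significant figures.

1330 BTU/h

6.2/0.197 = 31.47
0.513/0.795 = 0.6453
R_total = 31.47 + 0.6453 = 32.12 ft²·°F·h/BTU
Q = A·ΔT/R = 1140 × 37.5 / 32.12 = 1331 BTU/h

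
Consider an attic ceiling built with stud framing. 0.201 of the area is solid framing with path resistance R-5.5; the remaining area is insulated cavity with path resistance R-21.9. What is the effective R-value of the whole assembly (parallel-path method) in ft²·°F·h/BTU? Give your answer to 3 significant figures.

13.7 ft²·°F·h/BTU

U_eff = 0.799/21.9 + 0.201/5.5 = 0.03648 + 0.03655 = 0.07303
R_eff = 1/U_eff = 13.69 ft²·°F·h/BTU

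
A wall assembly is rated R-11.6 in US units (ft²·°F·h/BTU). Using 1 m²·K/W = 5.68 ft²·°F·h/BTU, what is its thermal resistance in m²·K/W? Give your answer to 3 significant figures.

2.04 m²·K/W

R_SI = 11.6/5.68 = 2.042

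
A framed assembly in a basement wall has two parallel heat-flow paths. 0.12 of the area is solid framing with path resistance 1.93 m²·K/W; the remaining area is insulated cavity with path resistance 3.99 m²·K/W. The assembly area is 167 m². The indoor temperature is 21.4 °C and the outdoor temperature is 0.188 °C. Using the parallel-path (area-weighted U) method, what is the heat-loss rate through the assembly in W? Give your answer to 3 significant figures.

1000 W

U_eff = 0.88/3.99 + 0.12/1.93 = 0.2206 + 0.06218 = 0.2827
R_eff = 1/U_eff = 3.537 m²·K/W
Q = 167 × (21.4 − 0.188) / 3.537 = 1002 W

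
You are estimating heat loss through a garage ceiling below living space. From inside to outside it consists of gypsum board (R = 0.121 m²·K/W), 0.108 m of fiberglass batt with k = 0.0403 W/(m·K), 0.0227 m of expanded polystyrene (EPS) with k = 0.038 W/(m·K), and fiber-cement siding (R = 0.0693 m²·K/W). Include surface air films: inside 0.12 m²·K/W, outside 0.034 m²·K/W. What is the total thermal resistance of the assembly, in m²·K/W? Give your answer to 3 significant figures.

3.62 m²·K/W

0.108/0.0403 = 2.68
0.0227/0.038 = 0.5974
R_total = 0.12 + 0.121 + 2.68 + 0.5974 + 0.0693 + 0.034 = 3.622 m²·K/W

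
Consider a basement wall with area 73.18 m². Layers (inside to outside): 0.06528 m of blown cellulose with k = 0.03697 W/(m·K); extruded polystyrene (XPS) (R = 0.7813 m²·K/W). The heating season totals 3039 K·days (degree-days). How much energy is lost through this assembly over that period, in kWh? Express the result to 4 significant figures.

2096 kWh

0.06528/0.03697 = 1.7658
R_total = 1.7658 + 0.7813 = 2.5471 m²·K/W
E = A × HDD × 24 / R / 1000 = 73.18 × 3039 × 24 / 2.5471 / 1000 = 2095.5 kWh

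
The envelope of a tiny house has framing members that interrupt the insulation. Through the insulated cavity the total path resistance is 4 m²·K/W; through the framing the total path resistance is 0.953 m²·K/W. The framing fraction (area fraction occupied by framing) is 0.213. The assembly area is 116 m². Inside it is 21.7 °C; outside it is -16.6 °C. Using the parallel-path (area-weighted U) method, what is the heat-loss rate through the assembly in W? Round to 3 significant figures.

U_eff = 0.787/4 + 0.213/0.953 = 0.1968 + 0.2235 = 0.4203
R_eff = 1/U_eff = 2.38 m²·K/W
Q = 116 × (21.7 − (-16.6)) / 2.38 = 1867 W

1870 W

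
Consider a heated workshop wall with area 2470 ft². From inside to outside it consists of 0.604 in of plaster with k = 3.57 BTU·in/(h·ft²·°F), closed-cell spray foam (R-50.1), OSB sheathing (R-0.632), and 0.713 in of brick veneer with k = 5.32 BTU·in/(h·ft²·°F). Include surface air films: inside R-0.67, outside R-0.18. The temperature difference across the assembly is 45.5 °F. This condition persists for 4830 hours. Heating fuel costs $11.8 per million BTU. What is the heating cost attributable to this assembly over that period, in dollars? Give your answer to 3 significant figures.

123 dollars

0.604/3.57 = 0.1692
0.713/5.32 = 0.134
R_total = 0.67 + 0.1692 + 50.1 + 0.632 + 0.134 + 0.18 = 51.89 ft²·°F·h/BTU
Q = 2470 × 45.5 / 51.89 = 2166 BTU/h
E = 2166 × 4830 = 10460000 BTU
Cost = 10460000/10⁶ × 11.8 = $123.5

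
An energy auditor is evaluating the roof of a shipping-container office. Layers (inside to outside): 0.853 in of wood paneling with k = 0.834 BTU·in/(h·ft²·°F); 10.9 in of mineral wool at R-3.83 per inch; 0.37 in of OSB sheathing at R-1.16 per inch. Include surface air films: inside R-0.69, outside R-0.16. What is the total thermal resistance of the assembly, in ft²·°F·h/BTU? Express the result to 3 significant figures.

0.853/0.834 = 1.023
10.9 × 3.83 = 41.75
0.37 × 1.16 = 0.4292
R_total = 0.69 + 1.023 + 41.75 + 0.4292 + 0.16 = 44.05 ft²·°F·h/BTU

44.0 ft²·°F·h/BTU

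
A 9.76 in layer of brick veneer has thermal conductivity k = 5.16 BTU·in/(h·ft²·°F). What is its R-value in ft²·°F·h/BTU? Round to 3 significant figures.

1.89 ft²·°F·h/BTU

R = L/k = 9.76/5.16 = 1.891 ft²·°F·h/BTU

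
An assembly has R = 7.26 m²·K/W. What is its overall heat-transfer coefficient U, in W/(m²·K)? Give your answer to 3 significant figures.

U = 1/R = 1/7.26 = 0.1377

0.138 W/(m²·K)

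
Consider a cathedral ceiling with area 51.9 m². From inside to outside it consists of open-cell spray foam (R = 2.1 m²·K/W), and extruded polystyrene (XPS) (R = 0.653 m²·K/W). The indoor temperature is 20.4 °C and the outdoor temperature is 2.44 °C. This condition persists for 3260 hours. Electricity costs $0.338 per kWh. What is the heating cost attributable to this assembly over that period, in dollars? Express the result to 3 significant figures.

373 dollars

R_total = 2.1 + 0.653 = 2.753 m²·K/W
Q = 51.9 × (20.4 − 2.44) / 2.753 = 338.6 W
E = 338.6 W × 3260 h / 1000 = 1104 kWh
Cost = 1104 × 0.338 = $373.1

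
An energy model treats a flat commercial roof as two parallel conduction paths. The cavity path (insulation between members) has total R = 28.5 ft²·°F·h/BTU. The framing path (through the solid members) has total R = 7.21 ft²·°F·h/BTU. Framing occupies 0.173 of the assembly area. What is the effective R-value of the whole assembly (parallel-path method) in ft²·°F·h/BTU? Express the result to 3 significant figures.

18.9 ft²·°F·h/BTU

U_eff = 0.827/28.5 + 0.173/7.21 = 0.02902 + 0.02399 = 0.05301
R_eff = 1/U_eff = 18.86 ft²·°F·h/BTU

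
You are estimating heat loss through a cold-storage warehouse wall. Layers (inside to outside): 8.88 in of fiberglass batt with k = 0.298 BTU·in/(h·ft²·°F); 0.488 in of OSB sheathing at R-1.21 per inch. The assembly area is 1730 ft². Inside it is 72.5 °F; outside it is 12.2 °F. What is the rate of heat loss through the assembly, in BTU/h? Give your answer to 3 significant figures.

8.88/0.298 = 29.8
0.488 × 1.21 = 0.5905
R_total = 29.8 + 0.5905 = 30.39 ft²·°F·h/BTU
Q = A·ΔT/R = 1730 × (72.5 − 12.2) / 30.39 = 3433 BTU/h

3430 BTU/h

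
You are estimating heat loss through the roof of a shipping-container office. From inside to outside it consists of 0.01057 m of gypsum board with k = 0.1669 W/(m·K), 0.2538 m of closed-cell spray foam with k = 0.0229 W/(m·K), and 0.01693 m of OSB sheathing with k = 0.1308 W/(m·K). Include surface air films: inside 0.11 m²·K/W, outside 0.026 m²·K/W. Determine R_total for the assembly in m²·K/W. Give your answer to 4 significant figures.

11.41 m²·K/W

0.01057/0.1669 = 0.063331
0.2538/0.0229 = 11.083
0.01693/0.1308 = 0.12943
R_total = 0.11 + 0.063331 + 11.083 + 0.12943 + 0.026 = 11.412 m²·K/W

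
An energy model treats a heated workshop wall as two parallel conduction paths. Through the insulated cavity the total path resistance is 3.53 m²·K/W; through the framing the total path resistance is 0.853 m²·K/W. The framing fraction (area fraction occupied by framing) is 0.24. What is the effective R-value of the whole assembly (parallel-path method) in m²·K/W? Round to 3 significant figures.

2.01 m²·K/W

U_eff = 0.76/3.53 + 0.24/0.853 = 0.2153 + 0.2814 = 0.4967
R_eff = 1/U_eff = 2.013 m²·K/W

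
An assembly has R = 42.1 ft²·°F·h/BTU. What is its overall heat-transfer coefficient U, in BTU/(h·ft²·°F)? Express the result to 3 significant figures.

0.0238 BTU/(h·ft²·°F)

U = 1/R = 1/42.1 = 0.02375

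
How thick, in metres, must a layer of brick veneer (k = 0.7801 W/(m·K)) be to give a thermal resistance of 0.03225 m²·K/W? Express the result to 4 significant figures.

L = R·k = 0.03225 × 0.7801 = 0.025158 m

0.02516 m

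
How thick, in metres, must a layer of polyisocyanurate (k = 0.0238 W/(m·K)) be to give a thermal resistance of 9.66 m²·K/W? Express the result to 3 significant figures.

L = R·k = 9.66 × 0.0238 = 0.2299 m

0.230 m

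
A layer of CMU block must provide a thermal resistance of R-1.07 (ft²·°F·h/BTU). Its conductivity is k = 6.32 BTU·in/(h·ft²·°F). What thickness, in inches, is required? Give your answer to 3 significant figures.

L = R × k = 1.07 × 6.32 = 6.762 in

6.76 in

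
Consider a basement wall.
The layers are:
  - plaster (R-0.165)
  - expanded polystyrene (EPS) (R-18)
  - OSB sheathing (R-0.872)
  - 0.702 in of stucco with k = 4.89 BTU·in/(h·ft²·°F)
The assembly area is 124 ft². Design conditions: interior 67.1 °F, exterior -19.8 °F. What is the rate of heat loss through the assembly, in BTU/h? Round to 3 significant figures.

0.702/4.89 = 0.1436
R_total = 0.165 + 18 + 0.872 + 0.1436 = 19.18 ft²·°F·h/BTU
Q = A·ΔT/R = 124 × (67.1 − (-19.8)) / 19.18 = 561.8 BTU/h

562 BTU/h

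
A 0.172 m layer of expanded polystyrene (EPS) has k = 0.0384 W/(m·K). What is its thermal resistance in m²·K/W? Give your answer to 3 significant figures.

R = L/k = 0.172/0.0384 = 4.479 m²·K/W

4.48 m²·K/W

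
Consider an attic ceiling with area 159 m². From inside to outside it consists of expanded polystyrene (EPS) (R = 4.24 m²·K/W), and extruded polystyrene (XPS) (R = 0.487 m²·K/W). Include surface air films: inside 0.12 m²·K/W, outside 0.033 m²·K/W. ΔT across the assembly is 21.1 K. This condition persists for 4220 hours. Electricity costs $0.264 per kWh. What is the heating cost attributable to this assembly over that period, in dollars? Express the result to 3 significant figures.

766 dollars

R_total = 0.12 + 4.24 + 0.487 + 0.033 = 4.88 m²·K/W
Q = 159 × 21.1 / 4.88 = 687.5 W
E = 687.5 W × 4220 h / 1000 = 2901 kWh
Cost = 2901 × 0.264 = $765.9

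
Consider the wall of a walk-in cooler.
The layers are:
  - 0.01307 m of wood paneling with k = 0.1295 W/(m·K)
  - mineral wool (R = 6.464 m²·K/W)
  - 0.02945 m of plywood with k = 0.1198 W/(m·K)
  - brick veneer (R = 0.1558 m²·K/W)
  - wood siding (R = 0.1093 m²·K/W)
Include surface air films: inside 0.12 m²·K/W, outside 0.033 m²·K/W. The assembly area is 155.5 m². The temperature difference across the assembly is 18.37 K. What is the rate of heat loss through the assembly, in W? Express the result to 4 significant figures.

395.2 W

0.01307/0.1295 = 0.10093
0.02945/0.1198 = 0.24583
R_total = 0.12 + 0.10093 + 6.464 + 0.24583 + 0.1558 + 0.1093 + 0.033 = 7.2289 m²·K/W
Q = A·ΔT/R = 155.5 × 18.37 / 7.2289 = 395.16 W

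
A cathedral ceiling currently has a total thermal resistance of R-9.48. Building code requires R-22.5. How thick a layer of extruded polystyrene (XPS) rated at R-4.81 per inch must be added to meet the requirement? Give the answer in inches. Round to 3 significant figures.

ΔR = 22.5 − 9.48 = 13.02 ft²·°F·h/BTU
L = ΔR / (R/in) = 13.02/4.81 = 2.707 in

2.71 in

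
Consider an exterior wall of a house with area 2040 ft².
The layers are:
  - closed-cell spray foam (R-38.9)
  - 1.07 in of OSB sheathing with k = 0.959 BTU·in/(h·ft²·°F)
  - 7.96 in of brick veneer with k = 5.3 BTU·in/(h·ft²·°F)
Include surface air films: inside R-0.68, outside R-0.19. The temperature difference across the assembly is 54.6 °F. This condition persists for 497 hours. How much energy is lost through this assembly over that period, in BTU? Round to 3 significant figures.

1.07/0.959 = 1.116
7.96/5.3 = 1.502
R_total = 0.68 + 38.9 + 1.116 + 1.502 + 0.19 = 42.39 ft²·°F·h/BTU
Q = 2040 × 54.6 / 42.39 = 2628 BTU/h
E = 2628 × 497 = 1306000 BTU

1310000 BTU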